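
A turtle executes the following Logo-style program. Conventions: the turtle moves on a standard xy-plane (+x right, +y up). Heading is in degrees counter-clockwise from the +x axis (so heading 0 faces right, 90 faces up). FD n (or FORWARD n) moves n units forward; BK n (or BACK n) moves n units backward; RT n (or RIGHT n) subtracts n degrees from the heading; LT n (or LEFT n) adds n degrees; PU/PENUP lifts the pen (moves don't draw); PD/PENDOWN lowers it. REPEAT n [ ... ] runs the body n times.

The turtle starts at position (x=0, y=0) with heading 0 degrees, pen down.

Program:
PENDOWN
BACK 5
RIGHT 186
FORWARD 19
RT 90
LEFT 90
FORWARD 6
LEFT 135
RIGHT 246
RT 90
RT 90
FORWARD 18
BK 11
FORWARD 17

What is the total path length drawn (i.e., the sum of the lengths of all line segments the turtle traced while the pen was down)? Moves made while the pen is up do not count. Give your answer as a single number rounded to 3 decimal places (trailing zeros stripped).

Executing turtle program step by step:
Start: pos=(0,0), heading=0, pen down
PD: pen down
BK 5: (0,0) -> (-5,0) [heading=0, draw]
RT 186: heading 0 -> 174
FD 19: (-5,0) -> (-23.896,1.986) [heading=174, draw]
RT 90: heading 174 -> 84
LT 90: heading 84 -> 174
FD 6: (-23.896,1.986) -> (-29.863,2.613) [heading=174, draw]
LT 135: heading 174 -> 309
RT 246: heading 309 -> 63
RT 90: heading 63 -> 333
RT 90: heading 333 -> 243
FD 18: (-29.863,2.613) -> (-38.035,-13.425) [heading=243, draw]
BK 11: (-38.035,-13.425) -> (-33.041,-3.624) [heading=243, draw]
FD 17: (-33.041,-3.624) -> (-40.759,-18.771) [heading=243, draw]
Final: pos=(-40.759,-18.771), heading=243, 6 segment(s) drawn

Segment lengths:
  seg 1: (0,0) -> (-5,0), length = 5
  seg 2: (-5,0) -> (-23.896,1.986), length = 19
  seg 3: (-23.896,1.986) -> (-29.863,2.613), length = 6
  seg 4: (-29.863,2.613) -> (-38.035,-13.425), length = 18
  seg 5: (-38.035,-13.425) -> (-33.041,-3.624), length = 11
  seg 6: (-33.041,-3.624) -> (-40.759,-18.771), length = 17
Total = 76

Answer: 76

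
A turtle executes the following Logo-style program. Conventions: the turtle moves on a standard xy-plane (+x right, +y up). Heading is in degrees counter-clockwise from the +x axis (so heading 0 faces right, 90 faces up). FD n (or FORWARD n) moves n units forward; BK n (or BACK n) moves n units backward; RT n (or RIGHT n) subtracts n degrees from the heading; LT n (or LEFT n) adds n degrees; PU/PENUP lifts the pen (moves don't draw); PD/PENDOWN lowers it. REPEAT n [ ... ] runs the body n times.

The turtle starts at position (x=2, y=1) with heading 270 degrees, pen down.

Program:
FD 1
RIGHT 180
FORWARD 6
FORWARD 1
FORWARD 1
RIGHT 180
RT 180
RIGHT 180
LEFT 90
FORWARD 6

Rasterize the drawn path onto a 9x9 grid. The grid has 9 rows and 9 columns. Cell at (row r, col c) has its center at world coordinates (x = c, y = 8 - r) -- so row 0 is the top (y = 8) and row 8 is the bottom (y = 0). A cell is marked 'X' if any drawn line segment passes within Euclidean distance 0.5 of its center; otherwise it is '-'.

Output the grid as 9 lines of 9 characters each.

Answer: --XXXXXXX
--X------
--X------
--X------
--X------
--X------
--X------
--X------
--X------

Derivation:
Segment 0: (2,1) -> (2,0)
Segment 1: (2,0) -> (2,6)
Segment 2: (2,6) -> (2,7)
Segment 3: (2,7) -> (2,8)
Segment 4: (2,8) -> (8,8)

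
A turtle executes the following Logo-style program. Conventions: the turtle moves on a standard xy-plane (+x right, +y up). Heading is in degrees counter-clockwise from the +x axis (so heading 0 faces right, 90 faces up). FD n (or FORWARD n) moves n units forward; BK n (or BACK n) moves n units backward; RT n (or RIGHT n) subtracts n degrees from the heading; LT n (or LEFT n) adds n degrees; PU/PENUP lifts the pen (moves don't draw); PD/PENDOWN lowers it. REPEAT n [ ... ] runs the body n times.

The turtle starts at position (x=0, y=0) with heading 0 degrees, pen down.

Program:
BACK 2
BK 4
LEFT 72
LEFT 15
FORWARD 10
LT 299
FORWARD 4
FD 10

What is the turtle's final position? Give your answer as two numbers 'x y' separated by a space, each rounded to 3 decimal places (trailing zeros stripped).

Answer: 7.106 16.123

Derivation:
Executing turtle program step by step:
Start: pos=(0,0), heading=0, pen down
BK 2: (0,0) -> (-2,0) [heading=0, draw]
BK 4: (-2,0) -> (-6,0) [heading=0, draw]
LT 72: heading 0 -> 72
LT 15: heading 72 -> 87
FD 10: (-6,0) -> (-5.477,9.986) [heading=87, draw]
LT 299: heading 87 -> 26
FD 4: (-5.477,9.986) -> (-1.881,11.74) [heading=26, draw]
FD 10: (-1.881,11.74) -> (7.106,16.123) [heading=26, draw]
Final: pos=(7.106,16.123), heading=26, 5 segment(s) drawn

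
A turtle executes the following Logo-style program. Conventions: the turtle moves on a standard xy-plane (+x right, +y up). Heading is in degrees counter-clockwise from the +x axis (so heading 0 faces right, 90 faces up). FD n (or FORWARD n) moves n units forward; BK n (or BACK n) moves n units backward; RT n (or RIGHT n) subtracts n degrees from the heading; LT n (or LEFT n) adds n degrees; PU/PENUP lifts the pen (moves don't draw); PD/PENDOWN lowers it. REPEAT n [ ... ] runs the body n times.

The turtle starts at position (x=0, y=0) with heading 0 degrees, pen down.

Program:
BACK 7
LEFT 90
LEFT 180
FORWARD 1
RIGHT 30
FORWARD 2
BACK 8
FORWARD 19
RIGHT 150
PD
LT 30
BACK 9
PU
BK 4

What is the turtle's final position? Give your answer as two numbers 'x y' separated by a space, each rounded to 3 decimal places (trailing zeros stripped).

Executing turtle program step by step:
Start: pos=(0,0), heading=0, pen down
BK 7: (0,0) -> (-7,0) [heading=0, draw]
LT 90: heading 0 -> 90
LT 180: heading 90 -> 270
FD 1: (-7,0) -> (-7,-1) [heading=270, draw]
RT 30: heading 270 -> 240
FD 2: (-7,-1) -> (-8,-2.732) [heading=240, draw]
BK 8: (-8,-2.732) -> (-4,4.196) [heading=240, draw]
FD 19: (-4,4.196) -> (-13.5,-12.258) [heading=240, draw]
RT 150: heading 240 -> 90
PD: pen down
LT 30: heading 90 -> 120
BK 9: (-13.5,-12.258) -> (-9,-20.053) [heading=120, draw]
PU: pen up
BK 4: (-9,-20.053) -> (-7,-23.517) [heading=120, move]
Final: pos=(-7,-23.517), heading=120, 6 segment(s) drawn

Answer: -7 -23.517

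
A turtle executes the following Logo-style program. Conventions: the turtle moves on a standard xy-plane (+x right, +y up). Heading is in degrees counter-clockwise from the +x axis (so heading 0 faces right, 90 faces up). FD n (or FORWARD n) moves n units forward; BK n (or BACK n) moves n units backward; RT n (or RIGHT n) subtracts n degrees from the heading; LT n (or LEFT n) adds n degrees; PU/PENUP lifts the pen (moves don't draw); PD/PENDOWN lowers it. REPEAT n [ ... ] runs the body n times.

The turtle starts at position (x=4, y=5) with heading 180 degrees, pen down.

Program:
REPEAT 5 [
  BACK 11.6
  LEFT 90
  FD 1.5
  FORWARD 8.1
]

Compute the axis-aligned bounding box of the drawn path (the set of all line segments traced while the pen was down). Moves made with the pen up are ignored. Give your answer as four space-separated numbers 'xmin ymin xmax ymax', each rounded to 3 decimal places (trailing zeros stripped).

Executing turtle program step by step:
Start: pos=(4,5), heading=180, pen down
REPEAT 5 [
  -- iteration 1/5 --
  BK 11.6: (4,5) -> (15.6,5) [heading=180, draw]
  LT 90: heading 180 -> 270
  FD 1.5: (15.6,5) -> (15.6,3.5) [heading=270, draw]
  FD 8.1: (15.6,3.5) -> (15.6,-4.6) [heading=270, draw]
  -- iteration 2/5 --
  BK 11.6: (15.6,-4.6) -> (15.6,7) [heading=270, draw]
  LT 90: heading 270 -> 0
  FD 1.5: (15.6,7) -> (17.1,7) [heading=0, draw]
  FD 8.1: (17.1,7) -> (25.2,7) [heading=0, draw]
  -- iteration 3/5 --
  BK 11.6: (25.2,7) -> (13.6,7) [heading=0, draw]
  LT 90: heading 0 -> 90
  FD 1.5: (13.6,7) -> (13.6,8.5) [heading=90, draw]
  FD 8.1: (13.6,8.5) -> (13.6,16.6) [heading=90, draw]
  -- iteration 4/5 --
  BK 11.6: (13.6,16.6) -> (13.6,5) [heading=90, draw]
  LT 90: heading 90 -> 180
  FD 1.5: (13.6,5) -> (12.1,5) [heading=180, draw]
  FD 8.1: (12.1,5) -> (4,5) [heading=180, draw]
  -- iteration 5/5 --
  BK 11.6: (4,5) -> (15.6,5) [heading=180, draw]
  LT 90: heading 180 -> 270
  FD 1.5: (15.6,5) -> (15.6,3.5) [heading=270, draw]
  FD 8.1: (15.6,3.5) -> (15.6,-4.6) [heading=270, draw]
]
Final: pos=(15.6,-4.6), heading=270, 15 segment(s) drawn

Segment endpoints: x in {4, 4, 12.1, 13.6, 13.6, 13.6, 15.6, 15.6, 15.6, 17.1, 25.2}, y in {-4.6, -4.6, 3.5, 3.5, 5, 5, 5, 5, 5, 5, 7, 7, 7, 8.5, 16.6}
xmin=4, ymin=-4.6, xmax=25.2, ymax=16.6

Answer: 4 -4.6 25.2 16.6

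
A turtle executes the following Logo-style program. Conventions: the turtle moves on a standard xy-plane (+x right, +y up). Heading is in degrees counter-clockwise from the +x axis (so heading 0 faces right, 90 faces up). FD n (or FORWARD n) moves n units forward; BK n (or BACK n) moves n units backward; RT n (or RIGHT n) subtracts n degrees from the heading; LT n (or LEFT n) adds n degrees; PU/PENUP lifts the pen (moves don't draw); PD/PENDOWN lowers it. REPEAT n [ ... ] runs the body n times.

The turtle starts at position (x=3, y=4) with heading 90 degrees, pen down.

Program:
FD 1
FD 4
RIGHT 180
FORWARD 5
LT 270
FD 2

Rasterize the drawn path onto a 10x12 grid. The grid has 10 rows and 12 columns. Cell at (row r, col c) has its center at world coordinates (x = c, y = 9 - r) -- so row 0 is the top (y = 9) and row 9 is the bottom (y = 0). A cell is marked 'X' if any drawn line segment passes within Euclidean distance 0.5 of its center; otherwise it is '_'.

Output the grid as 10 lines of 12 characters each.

Segment 0: (3,4) -> (3,5)
Segment 1: (3,5) -> (3,9)
Segment 2: (3,9) -> (3,4)
Segment 3: (3,4) -> (1,4)

Answer: ___X________
___X________
___X________
___X________
___X________
_XXX________
____________
____________
____________
____________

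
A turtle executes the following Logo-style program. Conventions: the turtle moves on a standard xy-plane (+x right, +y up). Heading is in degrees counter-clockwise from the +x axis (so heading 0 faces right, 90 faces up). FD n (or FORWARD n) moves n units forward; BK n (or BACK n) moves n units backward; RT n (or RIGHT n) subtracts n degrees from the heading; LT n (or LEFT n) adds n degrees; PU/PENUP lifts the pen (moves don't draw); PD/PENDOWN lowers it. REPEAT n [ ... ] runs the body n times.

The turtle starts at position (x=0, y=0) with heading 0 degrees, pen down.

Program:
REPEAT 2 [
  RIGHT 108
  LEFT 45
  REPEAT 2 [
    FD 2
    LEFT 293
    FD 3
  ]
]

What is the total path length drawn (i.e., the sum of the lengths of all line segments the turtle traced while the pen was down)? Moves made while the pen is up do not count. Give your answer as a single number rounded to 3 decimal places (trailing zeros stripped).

Answer: 20

Derivation:
Executing turtle program step by step:
Start: pos=(0,0), heading=0, pen down
REPEAT 2 [
  -- iteration 1/2 --
  RT 108: heading 0 -> 252
  LT 45: heading 252 -> 297
  REPEAT 2 [
    -- iteration 1/2 --
    FD 2: (0,0) -> (0.908,-1.782) [heading=297, draw]
    LT 293: heading 297 -> 230
    FD 3: (0.908,-1.782) -> (-1.02,-4.08) [heading=230, draw]
    -- iteration 2/2 --
    FD 2: (-1.02,-4.08) -> (-2.306,-5.612) [heading=230, draw]
    LT 293: heading 230 -> 163
    FD 3: (-2.306,-5.612) -> (-5.175,-4.735) [heading=163, draw]
  ]
  -- iteration 2/2 --
  RT 108: heading 163 -> 55
  LT 45: heading 55 -> 100
  REPEAT 2 [
    -- iteration 1/2 --
    FD 2: (-5.175,-4.735) -> (-5.522,-2.766) [heading=100, draw]
    LT 293: heading 100 -> 33
    FD 3: (-5.522,-2.766) -> (-3.006,-1.132) [heading=33, draw]
    -- iteration 2/2 --
    FD 2: (-3.006,-1.132) -> (-1.329,-0.042) [heading=33, draw]
    LT 293: heading 33 -> 326
    FD 3: (-1.329,-0.042) -> (1.158,-1.72) [heading=326, draw]
  ]
]
Final: pos=(1.158,-1.72), heading=326, 8 segment(s) drawn

Segment lengths:
  seg 1: (0,0) -> (0.908,-1.782), length = 2
  seg 2: (0.908,-1.782) -> (-1.02,-4.08), length = 3
  seg 3: (-1.02,-4.08) -> (-2.306,-5.612), length = 2
  seg 4: (-2.306,-5.612) -> (-5.175,-4.735), length = 3
  seg 5: (-5.175,-4.735) -> (-5.522,-2.766), length = 2
  seg 6: (-5.522,-2.766) -> (-3.006,-1.132), length = 3
  seg 7: (-3.006,-1.132) -> (-1.329,-0.042), length = 2
  seg 8: (-1.329,-0.042) -> (1.158,-1.72), length = 3
Total = 20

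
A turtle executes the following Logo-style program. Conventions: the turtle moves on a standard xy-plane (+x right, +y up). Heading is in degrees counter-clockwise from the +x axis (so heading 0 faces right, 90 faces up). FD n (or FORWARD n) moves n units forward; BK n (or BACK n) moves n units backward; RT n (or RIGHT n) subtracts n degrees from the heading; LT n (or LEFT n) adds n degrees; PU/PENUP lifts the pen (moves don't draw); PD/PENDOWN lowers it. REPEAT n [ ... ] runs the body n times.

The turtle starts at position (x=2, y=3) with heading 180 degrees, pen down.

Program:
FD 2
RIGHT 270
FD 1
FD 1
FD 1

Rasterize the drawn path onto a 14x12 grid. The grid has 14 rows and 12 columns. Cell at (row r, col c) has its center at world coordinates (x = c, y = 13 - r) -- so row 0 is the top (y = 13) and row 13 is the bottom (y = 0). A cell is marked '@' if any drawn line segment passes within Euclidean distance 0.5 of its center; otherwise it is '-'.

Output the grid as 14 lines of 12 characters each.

Answer: ------------
------------
------------
------------
------------
------------
------------
------------
------------
------------
@@@---------
@-----------
@-----------
@-----------

Derivation:
Segment 0: (2,3) -> (0,3)
Segment 1: (0,3) -> (0,2)
Segment 2: (0,2) -> (0,1)
Segment 3: (0,1) -> (0,0)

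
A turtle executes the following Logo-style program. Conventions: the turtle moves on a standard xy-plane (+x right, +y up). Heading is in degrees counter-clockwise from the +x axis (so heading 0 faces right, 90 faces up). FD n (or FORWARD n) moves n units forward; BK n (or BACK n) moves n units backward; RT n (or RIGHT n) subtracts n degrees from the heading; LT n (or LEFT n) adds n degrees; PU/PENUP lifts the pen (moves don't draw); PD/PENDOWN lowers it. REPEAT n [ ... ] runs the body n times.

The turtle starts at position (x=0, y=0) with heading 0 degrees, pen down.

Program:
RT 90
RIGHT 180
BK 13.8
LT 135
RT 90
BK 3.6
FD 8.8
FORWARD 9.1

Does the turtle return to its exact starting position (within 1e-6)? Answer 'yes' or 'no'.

Executing turtle program step by step:
Start: pos=(0,0), heading=0, pen down
RT 90: heading 0 -> 270
RT 180: heading 270 -> 90
BK 13.8: (0,0) -> (0,-13.8) [heading=90, draw]
LT 135: heading 90 -> 225
RT 90: heading 225 -> 135
BK 3.6: (0,-13.8) -> (2.546,-16.346) [heading=135, draw]
FD 8.8: (2.546,-16.346) -> (-3.677,-10.123) [heading=135, draw]
FD 9.1: (-3.677,-10.123) -> (-10.112,-3.688) [heading=135, draw]
Final: pos=(-10.112,-3.688), heading=135, 4 segment(s) drawn

Start position: (0, 0)
Final position: (-10.112, -3.688)
Distance = 10.763; >= 1e-6 -> NOT closed

Answer: no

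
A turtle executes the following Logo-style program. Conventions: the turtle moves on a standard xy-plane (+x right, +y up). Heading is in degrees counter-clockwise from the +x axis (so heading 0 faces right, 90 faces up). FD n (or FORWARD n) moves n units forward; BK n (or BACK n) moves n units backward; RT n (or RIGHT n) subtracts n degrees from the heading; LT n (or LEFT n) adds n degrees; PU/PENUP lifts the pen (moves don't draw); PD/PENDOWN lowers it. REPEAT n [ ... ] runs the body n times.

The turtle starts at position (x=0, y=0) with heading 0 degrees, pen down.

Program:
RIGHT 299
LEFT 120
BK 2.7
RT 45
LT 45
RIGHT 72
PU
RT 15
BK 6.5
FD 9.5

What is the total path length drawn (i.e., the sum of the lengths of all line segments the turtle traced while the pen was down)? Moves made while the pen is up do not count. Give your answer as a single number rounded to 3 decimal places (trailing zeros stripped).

Answer: 2.7

Derivation:
Executing turtle program step by step:
Start: pos=(0,0), heading=0, pen down
RT 299: heading 0 -> 61
LT 120: heading 61 -> 181
BK 2.7: (0,0) -> (2.7,0.047) [heading=181, draw]
RT 45: heading 181 -> 136
LT 45: heading 136 -> 181
RT 72: heading 181 -> 109
PU: pen up
RT 15: heading 109 -> 94
BK 6.5: (2.7,0.047) -> (3.153,-6.437) [heading=94, move]
FD 9.5: (3.153,-6.437) -> (2.49,3.04) [heading=94, move]
Final: pos=(2.49,3.04), heading=94, 1 segment(s) drawn

Segment lengths:
  seg 1: (0,0) -> (2.7,0.047), length = 2.7
Total = 2.7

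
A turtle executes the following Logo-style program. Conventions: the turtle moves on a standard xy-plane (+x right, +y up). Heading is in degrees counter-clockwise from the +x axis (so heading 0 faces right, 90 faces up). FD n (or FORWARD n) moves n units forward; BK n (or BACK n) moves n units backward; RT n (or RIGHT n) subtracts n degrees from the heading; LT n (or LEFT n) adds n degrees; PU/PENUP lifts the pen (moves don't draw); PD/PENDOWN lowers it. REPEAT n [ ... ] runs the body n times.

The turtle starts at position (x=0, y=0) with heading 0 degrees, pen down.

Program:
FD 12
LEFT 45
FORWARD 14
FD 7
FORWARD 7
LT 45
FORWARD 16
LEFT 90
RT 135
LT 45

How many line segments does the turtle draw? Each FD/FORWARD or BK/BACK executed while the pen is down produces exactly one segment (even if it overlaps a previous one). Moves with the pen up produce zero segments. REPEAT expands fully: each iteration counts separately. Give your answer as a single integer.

Executing turtle program step by step:
Start: pos=(0,0), heading=0, pen down
FD 12: (0,0) -> (12,0) [heading=0, draw]
LT 45: heading 0 -> 45
FD 14: (12,0) -> (21.899,9.899) [heading=45, draw]
FD 7: (21.899,9.899) -> (26.849,14.849) [heading=45, draw]
FD 7: (26.849,14.849) -> (31.799,19.799) [heading=45, draw]
LT 45: heading 45 -> 90
FD 16: (31.799,19.799) -> (31.799,35.799) [heading=90, draw]
LT 90: heading 90 -> 180
RT 135: heading 180 -> 45
LT 45: heading 45 -> 90
Final: pos=(31.799,35.799), heading=90, 5 segment(s) drawn
Segments drawn: 5

Answer: 5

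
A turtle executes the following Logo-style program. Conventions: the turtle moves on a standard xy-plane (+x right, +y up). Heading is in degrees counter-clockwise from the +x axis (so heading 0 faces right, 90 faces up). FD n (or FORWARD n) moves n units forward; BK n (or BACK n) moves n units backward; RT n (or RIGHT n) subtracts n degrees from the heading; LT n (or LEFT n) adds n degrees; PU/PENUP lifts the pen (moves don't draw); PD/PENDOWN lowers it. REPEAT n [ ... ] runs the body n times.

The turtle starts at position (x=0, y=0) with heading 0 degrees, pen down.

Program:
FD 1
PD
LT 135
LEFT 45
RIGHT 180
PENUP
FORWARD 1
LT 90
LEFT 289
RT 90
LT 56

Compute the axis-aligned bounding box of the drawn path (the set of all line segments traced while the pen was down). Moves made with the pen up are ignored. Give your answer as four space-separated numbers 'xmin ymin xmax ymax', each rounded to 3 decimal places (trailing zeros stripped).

Answer: 0 0 1 0

Derivation:
Executing turtle program step by step:
Start: pos=(0,0), heading=0, pen down
FD 1: (0,0) -> (1,0) [heading=0, draw]
PD: pen down
LT 135: heading 0 -> 135
LT 45: heading 135 -> 180
RT 180: heading 180 -> 0
PU: pen up
FD 1: (1,0) -> (2,0) [heading=0, move]
LT 90: heading 0 -> 90
LT 289: heading 90 -> 19
RT 90: heading 19 -> 289
LT 56: heading 289 -> 345
Final: pos=(2,0), heading=345, 1 segment(s) drawn

Segment endpoints: x in {0, 1}, y in {0}
xmin=0, ymin=0, xmax=1, ymax=0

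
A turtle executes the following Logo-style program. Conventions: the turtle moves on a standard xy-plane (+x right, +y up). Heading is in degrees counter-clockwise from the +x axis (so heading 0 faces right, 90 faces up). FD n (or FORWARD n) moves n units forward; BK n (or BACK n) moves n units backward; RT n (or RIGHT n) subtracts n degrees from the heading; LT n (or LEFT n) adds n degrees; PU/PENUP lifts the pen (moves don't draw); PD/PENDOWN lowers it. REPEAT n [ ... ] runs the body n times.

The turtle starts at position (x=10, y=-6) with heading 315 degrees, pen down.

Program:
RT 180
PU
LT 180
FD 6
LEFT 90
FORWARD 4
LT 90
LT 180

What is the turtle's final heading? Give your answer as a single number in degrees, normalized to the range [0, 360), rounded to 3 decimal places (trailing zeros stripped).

Answer: 315

Derivation:
Executing turtle program step by step:
Start: pos=(10,-6), heading=315, pen down
RT 180: heading 315 -> 135
PU: pen up
LT 180: heading 135 -> 315
FD 6: (10,-6) -> (14.243,-10.243) [heading=315, move]
LT 90: heading 315 -> 45
FD 4: (14.243,-10.243) -> (17.071,-7.414) [heading=45, move]
LT 90: heading 45 -> 135
LT 180: heading 135 -> 315
Final: pos=(17.071,-7.414), heading=315, 0 segment(s) drawn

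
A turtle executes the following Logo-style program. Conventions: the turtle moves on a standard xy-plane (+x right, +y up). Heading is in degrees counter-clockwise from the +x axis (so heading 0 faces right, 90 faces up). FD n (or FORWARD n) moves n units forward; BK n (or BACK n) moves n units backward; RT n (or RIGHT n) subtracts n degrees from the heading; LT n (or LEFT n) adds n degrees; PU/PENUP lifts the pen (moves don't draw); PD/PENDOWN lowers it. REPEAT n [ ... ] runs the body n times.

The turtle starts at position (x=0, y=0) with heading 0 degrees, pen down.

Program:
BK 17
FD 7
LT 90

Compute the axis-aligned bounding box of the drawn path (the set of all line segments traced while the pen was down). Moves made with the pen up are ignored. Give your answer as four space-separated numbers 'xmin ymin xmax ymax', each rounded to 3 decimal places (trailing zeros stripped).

Executing turtle program step by step:
Start: pos=(0,0), heading=0, pen down
BK 17: (0,0) -> (-17,0) [heading=0, draw]
FD 7: (-17,0) -> (-10,0) [heading=0, draw]
LT 90: heading 0 -> 90
Final: pos=(-10,0), heading=90, 2 segment(s) drawn

Segment endpoints: x in {-17, -10, 0}, y in {0}
xmin=-17, ymin=0, xmax=0, ymax=0

Answer: -17 0 0 0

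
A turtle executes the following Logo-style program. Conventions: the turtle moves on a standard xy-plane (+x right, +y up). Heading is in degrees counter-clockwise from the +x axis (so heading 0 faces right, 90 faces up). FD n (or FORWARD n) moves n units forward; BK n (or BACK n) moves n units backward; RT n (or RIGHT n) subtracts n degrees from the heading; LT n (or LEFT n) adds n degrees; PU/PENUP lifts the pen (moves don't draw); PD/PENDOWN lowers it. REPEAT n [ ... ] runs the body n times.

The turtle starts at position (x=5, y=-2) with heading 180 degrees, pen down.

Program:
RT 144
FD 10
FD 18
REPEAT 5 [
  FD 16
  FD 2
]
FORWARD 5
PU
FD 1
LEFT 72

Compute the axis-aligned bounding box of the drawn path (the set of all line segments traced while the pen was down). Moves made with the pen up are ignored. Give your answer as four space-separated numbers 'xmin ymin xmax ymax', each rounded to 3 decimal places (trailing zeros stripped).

Executing turtle program step by step:
Start: pos=(5,-2), heading=180, pen down
RT 144: heading 180 -> 36
FD 10: (5,-2) -> (13.09,3.878) [heading=36, draw]
FD 18: (13.09,3.878) -> (27.652,14.458) [heading=36, draw]
REPEAT 5 [
  -- iteration 1/5 --
  FD 16: (27.652,14.458) -> (40.597,23.863) [heading=36, draw]
  FD 2: (40.597,23.863) -> (42.215,25.038) [heading=36, draw]
  -- iteration 2/5 --
  FD 16: (42.215,25.038) -> (55.159,34.443) [heading=36, draw]
  FD 2: (55.159,34.443) -> (56.777,35.618) [heading=36, draw]
  -- iteration 3/5 --
  FD 16: (56.777,35.618) -> (69.721,45.023) [heading=36, draw]
  FD 2: (69.721,45.023) -> (71.339,46.198) [heading=36, draw]
  -- iteration 4/5 --
  FD 16: (71.339,46.198) -> (84.284,55.603) [heading=36, draw]
  FD 2: (84.284,55.603) -> (85.902,56.779) [heading=36, draw]
  -- iteration 5/5 --
  FD 16: (85.902,56.779) -> (98.846,66.183) [heading=36, draw]
  FD 2: (98.846,66.183) -> (100.464,67.359) [heading=36, draw]
]
FD 5: (100.464,67.359) -> (104.509,70.298) [heading=36, draw]
PU: pen up
FD 1: (104.509,70.298) -> (105.318,70.885) [heading=36, move]
LT 72: heading 36 -> 108
Final: pos=(105.318,70.885), heading=108, 13 segment(s) drawn

Segment endpoints: x in {5, 13.09, 27.652, 40.597, 42.215, 55.159, 56.777, 69.721, 71.339, 84.284, 85.902, 98.846, 100.464, 104.509}, y in {-2, 3.878, 14.458, 23.863, 25.038, 34.443, 35.618, 45.023, 46.198, 55.603, 56.779, 66.183, 67.359, 70.298}
xmin=5, ymin=-2, xmax=104.509, ymax=70.298

Answer: 5 -2 104.509 70.298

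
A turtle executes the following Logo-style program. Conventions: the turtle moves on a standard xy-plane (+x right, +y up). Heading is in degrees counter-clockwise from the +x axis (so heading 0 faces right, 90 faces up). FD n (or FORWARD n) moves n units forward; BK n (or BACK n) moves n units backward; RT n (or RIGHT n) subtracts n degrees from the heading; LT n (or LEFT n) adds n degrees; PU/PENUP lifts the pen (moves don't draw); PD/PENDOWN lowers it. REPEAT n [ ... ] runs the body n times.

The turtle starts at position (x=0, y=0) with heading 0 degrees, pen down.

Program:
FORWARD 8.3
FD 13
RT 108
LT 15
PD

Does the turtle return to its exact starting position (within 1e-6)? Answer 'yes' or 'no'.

Executing turtle program step by step:
Start: pos=(0,0), heading=0, pen down
FD 8.3: (0,0) -> (8.3,0) [heading=0, draw]
FD 13: (8.3,0) -> (21.3,0) [heading=0, draw]
RT 108: heading 0 -> 252
LT 15: heading 252 -> 267
PD: pen down
Final: pos=(21.3,0), heading=267, 2 segment(s) drawn

Start position: (0, 0)
Final position: (21.3, 0)
Distance = 21.3; >= 1e-6 -> NOT closed

Answer: no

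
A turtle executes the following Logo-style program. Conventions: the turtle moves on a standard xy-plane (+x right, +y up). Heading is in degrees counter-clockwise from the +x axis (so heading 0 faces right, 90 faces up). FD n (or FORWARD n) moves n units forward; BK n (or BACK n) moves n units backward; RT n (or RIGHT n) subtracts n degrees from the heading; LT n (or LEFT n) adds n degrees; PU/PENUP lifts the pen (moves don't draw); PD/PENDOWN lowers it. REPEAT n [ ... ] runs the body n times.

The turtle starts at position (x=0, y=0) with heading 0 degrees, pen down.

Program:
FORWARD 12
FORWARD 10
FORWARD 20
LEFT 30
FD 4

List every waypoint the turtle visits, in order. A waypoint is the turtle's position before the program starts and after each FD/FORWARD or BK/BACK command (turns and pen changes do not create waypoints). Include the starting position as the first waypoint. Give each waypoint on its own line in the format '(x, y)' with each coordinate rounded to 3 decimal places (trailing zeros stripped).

Answer: (0, 0)
(12, 0)
(22, 0)
(42, 0)
(45.464, 2)

Derivation:
Executing turtle program step by step:
Start: pos=(0,0), heading=0, pen down
FD 12: (0,0) -> (12,0) [heading=0, draw]
FD 10: (12,0) -> (22,0) [heading=0, draw]
FD 20: (22,0) -> (42,0) [heading=0, draw]
LT 30: heading 0 -> 30
FD 4: (42,0) -> (45.464,2) [heading=30, draw]
Final: pos=(45.464,2), heading=30, 4 segment(s) drawn
Waypoints (5 total):
(0, 0)
(12, 0)
(22, 0)
(42, 0)
(45.464, 2)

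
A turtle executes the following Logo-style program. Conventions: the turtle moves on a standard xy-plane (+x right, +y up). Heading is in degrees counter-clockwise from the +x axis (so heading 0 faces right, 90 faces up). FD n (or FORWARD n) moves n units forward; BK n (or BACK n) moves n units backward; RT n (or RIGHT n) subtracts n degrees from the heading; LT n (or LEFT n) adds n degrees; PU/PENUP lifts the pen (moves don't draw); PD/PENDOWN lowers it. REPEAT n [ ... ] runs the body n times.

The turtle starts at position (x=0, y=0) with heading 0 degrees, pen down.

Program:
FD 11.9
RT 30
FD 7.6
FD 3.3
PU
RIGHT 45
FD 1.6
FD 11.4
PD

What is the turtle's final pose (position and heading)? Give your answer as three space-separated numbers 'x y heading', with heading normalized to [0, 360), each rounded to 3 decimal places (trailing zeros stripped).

Answer: 24.704 -18.007 285

Derivation:
Executing turtle program step by step:
Start: pos=(0,0), heading=0, pen down
FD 11.9: (0,0) -> (11.9,0) [heading=0, draw]
RT 30: heading 0 -> 330
FD 7.6: (11.9,0) -> (18.482,-3.8) [heading=330, draw]
FD 3.3: (18.482,-3.8) -> (21.34,-5.45) [heading=330, draw]
PU: pen up
RT 45: heading 330 -> 285
FD 1.6: (21.34,-5.45) -> (21.754,-6.995) [heading=285, move]
FD 11.4: (21.754,-6.995) -> (24.704,-18.007) [heading=285, move]
PD: pen down
Final: pos=(24.704,-18.007), heading=285, 3 segment(s) drawn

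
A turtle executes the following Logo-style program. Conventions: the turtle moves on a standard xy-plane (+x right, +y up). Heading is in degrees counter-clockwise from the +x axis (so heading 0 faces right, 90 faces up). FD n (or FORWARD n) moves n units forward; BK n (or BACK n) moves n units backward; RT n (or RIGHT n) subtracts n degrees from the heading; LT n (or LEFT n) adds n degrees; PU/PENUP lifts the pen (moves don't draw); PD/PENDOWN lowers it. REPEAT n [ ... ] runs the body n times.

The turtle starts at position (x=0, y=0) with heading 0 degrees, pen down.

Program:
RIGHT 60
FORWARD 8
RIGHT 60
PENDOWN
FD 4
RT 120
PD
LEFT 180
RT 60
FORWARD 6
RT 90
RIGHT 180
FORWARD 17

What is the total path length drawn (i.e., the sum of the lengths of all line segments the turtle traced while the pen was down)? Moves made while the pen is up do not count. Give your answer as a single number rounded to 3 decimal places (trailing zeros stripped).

Executing turtle program step by step:
Start: pos=(0,0), heading=0, pen down
RT 60: heading 0 -> 300
FD 8: (0,0) -> (4,-6.928) [heading=300, draw]
RT 60: heading 300 -> 240
PD: pen down
FD 4: (4,-6.928) -> (2,-10.392) [heading=240, draw]
RT 120: heading 240 -> 120
PD: pen down
LT 180: heading 120 -> 300
RT 60: heading 300 -> 240
FD 6: (2,-10.392) -> (-1,-15.588) [heading=240, draw]
RT 90: heading 240 -> 150
RT 180: heading 150 -> 330
FD 17: (-1,-15.588) -> (13.722,-24.088) [heading=330, draw]
Final: pos=(13.722,-24.088), heading=330, 4 segment(s) drawn

Segment lengths:
  seg 1: (0,0) -> (4,-6.928), length = 8
  seg 2: (4,-6.928) -> (2,-10.392), length = 4
  seg 3: (2,-10.392) -> (-1,-15.588), length = 6
  seg 4: (-1,-15.588) -> (13.722,-24.088), length = 17
Total = 35

Answer: 35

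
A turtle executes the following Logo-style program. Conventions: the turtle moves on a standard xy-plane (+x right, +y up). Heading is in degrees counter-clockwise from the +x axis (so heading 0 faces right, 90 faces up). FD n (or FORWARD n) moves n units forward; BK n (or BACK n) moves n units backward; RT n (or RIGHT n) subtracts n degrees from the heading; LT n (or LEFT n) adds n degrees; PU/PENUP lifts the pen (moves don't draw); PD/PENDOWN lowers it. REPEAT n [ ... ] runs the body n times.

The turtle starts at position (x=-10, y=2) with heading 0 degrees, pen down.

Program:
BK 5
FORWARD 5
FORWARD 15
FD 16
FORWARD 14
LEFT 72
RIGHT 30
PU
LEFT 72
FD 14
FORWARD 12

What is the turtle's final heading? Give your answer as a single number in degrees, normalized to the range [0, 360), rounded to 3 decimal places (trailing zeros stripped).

Executing turtle program step by step:
Start: pos=(-10,2), heading=0, pen down
BK 5: (-10,2) -> (-15,2) [heading=0, draw]
FD 5: (-15,2) -> (-10,2) [heading=0, draw]
FD 15: (-10,2) -> (5,2) [heading=0, draw]
FD 16: (5,2) -> (21,2) [heading=0, draw]
FD 14: (21,2) -> (35,2) [heading=0, draw]
LT 72: heading 0 -> 72
RT 30: heading 72 -> 42
PU: pen up
LT 72: heading 42 -> 114
FD 14: (35,2) -> (29.306,14.79) [heading=114, move]
FD 12: (29.306,14.79) -> (24.425,25.752) [heading=114, move]
Final: pos=(24.425,25.752), heading=114, 5 segment(s) drawn

Answer: 114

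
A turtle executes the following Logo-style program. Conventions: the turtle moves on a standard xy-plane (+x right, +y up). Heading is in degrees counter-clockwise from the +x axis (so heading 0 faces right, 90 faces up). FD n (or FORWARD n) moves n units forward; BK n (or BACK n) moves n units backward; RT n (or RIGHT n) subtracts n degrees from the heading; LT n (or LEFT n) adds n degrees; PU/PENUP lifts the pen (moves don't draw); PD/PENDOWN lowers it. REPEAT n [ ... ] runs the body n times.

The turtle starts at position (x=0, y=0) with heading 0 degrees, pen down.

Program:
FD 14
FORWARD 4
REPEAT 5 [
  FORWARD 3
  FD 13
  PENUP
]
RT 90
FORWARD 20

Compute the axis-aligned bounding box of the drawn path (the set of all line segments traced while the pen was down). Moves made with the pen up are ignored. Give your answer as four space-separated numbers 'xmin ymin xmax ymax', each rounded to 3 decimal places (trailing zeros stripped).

Answer: 0 0 34 0

Derivation:
Executing turtle program step by step:
Start: pos=(0,0), heading=0, pen down
FD 14: (0,0) -> (14,0) [heading=0, draw]
FD 4: (14,0) -> (18,0) [heading=0, draw]
REPEAT 5 [
  -- iteration 1/5 --
  FD 3: (18,0) -> (21,0) [heading=0, draw]
  FD 13: (21,0) -> (34,0) [heading=0, draw]
  PU: pen up
  -- iteration 2/5 --
  FD 3: (34,0) -> (37,0) [heading=0, move]
  FD 13: (37,0) -> (50,0) [heading=0, move]
  PU: pen up
  -- iteration 3/5 --
  FD 3: (50,0) -> (53,0) [heading=0, move]
  FD 13: (53,0) -> (66,0) [heading=0, move]
  PU: pen up
  -- iteration 4/5 --
  FD 3: (66,0) -> (69,0) [heading=0, move]
  FD 13: (69,0) -> (82,0) [heading=0, move]
  PU: pen up
  -- iteration 5/5 --
  FD 3: (82,0) -> (85,0) [heading=0, move]
  FD 13: (85,0) -> (98,0) [heading=0, move]
  PU: pen up
]
RT 90: heading 0 -> 270
FD 20: (98,0) -> (98,-20) [heading=270, move]
Final: pos=(98,-20), heading=270, 4 segment(s) drawn

Segment endpoints: x in {0, 14, 18, 21, 34}, y in {0}
xmin=0, ymin=0, xmax=34, ymax=0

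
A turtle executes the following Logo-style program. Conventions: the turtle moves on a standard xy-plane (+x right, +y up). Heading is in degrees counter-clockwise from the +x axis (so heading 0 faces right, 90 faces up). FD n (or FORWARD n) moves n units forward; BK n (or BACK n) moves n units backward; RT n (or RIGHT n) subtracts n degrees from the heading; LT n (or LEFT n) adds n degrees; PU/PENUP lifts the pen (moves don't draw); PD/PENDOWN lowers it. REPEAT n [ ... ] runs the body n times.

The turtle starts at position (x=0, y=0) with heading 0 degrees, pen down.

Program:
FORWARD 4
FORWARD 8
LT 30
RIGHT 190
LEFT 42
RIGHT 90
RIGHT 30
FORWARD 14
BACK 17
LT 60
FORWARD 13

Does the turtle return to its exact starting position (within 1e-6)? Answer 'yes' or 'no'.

Executing turtle program step by step:
Start: pos=(0,0), heading=0, pen down
FD 4: (0,0) -> (4,0) [heading=0, draw]
FD 8: (4,0) -> (12,0) [heading=0, draw]
LT 30: heading 0 -> 30
RT 190: heading 30 -> 200
LT 42: heading 200 -> 242
RT 90: heading 242 -> 152
RT 30: heading 152 -> 122
FD 14: (12,0) -> (4.581,11.873) [heading=122, draw]
BK 17: (4.581,11.873) -> (13.59,-2.544) [heading=122, draw]
LT 60: heading 122 -> 182
FD 13: (13.59,-2.544) -> (0.598,-2.998) [heading=182, draw]
Final: pos=(0.598,-2.998), heading=182, 5 segment(s) drawn

Start position: (0, 0)
Final position: (0.598, -2.998)
Distance = 3.057; >= 1e-6 -> NOT closed

Answer: no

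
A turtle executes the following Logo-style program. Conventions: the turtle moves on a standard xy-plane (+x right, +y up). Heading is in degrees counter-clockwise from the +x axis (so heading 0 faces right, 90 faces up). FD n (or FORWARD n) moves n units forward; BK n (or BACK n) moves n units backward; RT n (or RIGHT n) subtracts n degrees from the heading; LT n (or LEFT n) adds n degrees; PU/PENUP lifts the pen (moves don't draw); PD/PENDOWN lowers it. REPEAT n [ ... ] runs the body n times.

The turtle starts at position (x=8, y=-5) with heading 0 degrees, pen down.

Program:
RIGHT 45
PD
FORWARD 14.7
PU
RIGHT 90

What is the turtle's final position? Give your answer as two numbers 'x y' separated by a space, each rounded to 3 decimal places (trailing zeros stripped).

Executing turtle program step by step:
Start: pos=(8,-5), heading=0, pen down
RT 45: heading 0 -> 315
PD: pen down
FD 14.7: (8,-5) -> (18.394,-15.394) [heading=315, draw]
PU: pen up
RT 90: heading 315 -> 225
Final: pos=(18.394,-15.394), heading=225, 1 segment(s) drawn

Answer: 18.394 -15.394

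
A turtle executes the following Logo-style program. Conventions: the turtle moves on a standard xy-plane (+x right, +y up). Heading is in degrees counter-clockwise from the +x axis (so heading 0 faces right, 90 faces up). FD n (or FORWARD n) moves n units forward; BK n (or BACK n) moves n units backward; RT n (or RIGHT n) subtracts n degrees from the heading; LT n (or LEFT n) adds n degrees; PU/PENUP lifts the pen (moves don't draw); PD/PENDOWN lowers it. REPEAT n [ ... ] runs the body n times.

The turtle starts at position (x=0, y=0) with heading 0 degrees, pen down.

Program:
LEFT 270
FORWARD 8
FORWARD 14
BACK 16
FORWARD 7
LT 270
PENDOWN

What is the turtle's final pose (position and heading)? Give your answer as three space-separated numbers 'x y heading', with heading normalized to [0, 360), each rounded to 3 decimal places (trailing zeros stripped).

Executing turtle program step by step:
Start: pos=(0,0), heading=0, pen down
LT 270: heading 0 -> 270
FD 8: (0,0) -> (0,-8) [heading=270, draw]
FD 14: (0,-8) -> (0,-22) [heading=270, draw]
BK 16: (0,-22) -> (0,-6) [heading=270, draw]
FD 7: (0,-6) -> (0,-13) [heading=270, draw]
LT 270: heading 270 -> 180
PD: pen down
Final: pos=(0,-13), heading=180, 4 segment(s) drawn

Answer: 0 -13 180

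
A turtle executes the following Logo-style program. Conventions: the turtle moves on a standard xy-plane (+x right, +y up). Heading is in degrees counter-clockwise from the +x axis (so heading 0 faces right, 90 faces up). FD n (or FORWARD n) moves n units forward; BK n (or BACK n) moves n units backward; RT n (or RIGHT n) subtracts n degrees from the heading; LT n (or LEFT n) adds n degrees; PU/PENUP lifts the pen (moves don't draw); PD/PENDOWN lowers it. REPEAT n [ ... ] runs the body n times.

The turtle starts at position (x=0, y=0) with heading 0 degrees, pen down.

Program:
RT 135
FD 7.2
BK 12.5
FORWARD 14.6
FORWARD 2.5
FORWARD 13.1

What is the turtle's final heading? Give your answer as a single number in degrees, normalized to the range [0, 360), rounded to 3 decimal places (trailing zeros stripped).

Executing turtle program step by step:
Start: pos=(0,0), heading=0, pen down
RT 135: heading 0 -> 225
FD 7.2: (0,0) -> (-5.091,-5.091) [heading=225, draw]
BK 12.5: (-5.091,-5.091) -> (3.748,3.748) [heading=225, draw]
FD 14.6: (3.748,3.748) -> (-6.576,-6.576) [heading=225, draw]
FD 2.5: (-6.576,-6.576) -> (-8.344,-8.344) [heading=225, draw]
FD 13.1: (-8.344,-8.344) -> (-17.607,-17.607) [heading=225, draw]
Final: pos=(-17.607,-17.607), heading=225, 5 segment(s) drawn

Answer: 225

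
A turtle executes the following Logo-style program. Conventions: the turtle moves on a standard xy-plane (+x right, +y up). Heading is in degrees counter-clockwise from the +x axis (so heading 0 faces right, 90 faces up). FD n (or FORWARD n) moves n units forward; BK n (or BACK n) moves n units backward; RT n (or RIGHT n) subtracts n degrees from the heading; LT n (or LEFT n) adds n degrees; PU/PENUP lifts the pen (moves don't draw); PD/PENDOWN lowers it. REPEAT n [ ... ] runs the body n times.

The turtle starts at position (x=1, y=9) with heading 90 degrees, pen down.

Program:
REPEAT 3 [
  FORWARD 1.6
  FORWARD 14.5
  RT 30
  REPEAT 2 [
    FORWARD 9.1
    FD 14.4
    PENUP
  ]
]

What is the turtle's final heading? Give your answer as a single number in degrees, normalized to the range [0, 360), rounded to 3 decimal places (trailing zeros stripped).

Executing turtle program step by step:
Start: pos=(1,9), heading=90, pen down
REPEAT 3 [
  -- iteration 1/3 --
  FD 1.6: (1,9) -> (1,10.6) [heading=90, draw]
  FD 14.5: (1,10.6) -> (1,25.1) [heading=90, draw]
  RT 30: heading 90 -> 60
  REPEAT 2 [
    -- iteration 1/2 --
    FD 9.1: (1,25.1) -> (5.55,32.981) [heading=60, draw]
    FD 14.4: (5.55,32.981) -> (12.75,45.452) [heading=60, draw]
    PU: pen up
    -- iteration 2/2 --
    FD 9.1: (12.75,45.452) -> (17.3,53.332) [heading=60, move]
    FD 14.4: (17.3,53.332) -> (24.5,65.803) [heading=60, move]
    PU: pen up
  ]
  -- iteration 2/3 --
  FD 1.6: (24.5,65.803) -> (25.3,67.189) [heading=60, move]
  FD 14.5: (25.3,67.189) -> (32.55,79.746) [heading=60, move]
  RT 30: heading 60 -> 30
  REPEAT 2 [
    -- iteration 1/2 --
    FD 9.1: (32.55,79.746) -> (40.431,84.296) [heading=30, move]
    FD 14.4: (40.431,84.296) -> (52.902,91.496) [heading=30, move]
    PU: pen up
    -- iteration 2/2 --
    FD 9.1: (52.902,91.496) -> (60.782,96.046) [heading=30, move]
    FD 14.4: (60.782,96.046) -> (73.253,103.246) [heading=30, move]
    PU: pen up
  ]
  -- iteration 3/3 --
  FD 1.6: (73.253,103.246) -> (74.639,104.046) [heading=30, move]
  FD 14.5: (74.639,104.046) -> (87.196,111.296) [heading=30, move]
  RT 30: heading 30 -> 0
  REPEAT 2 [
    -- iteration 1/2 --
    FD 9.1: (87.196,111.296) -> (96.296,111.296) [heading=0, move]
    FD 14.4: (96.296,111.296) -> (110.696,111.296) [heading=0, move]
    PU: pen up
    -- iteration 2/2 --
    FD 9.1: (110.696,111.296) -> (119.796,111.296) [heading=0, move]
    FD 14.4: (119.796,111.296) -> (134.196,111.296) [heading=0, move]
    PU: pen up
  ]
]
Final: pos=(134.196,111.296), heading=0, 4 segment(s) drawn

Answer: 0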